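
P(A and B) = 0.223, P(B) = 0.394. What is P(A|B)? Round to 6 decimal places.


P(A|B) = P(A and B) / P(B) = 0.223 / 0.394 = 223/394 ≈ 0.56598985

0.565990


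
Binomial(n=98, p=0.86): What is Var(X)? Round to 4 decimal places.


Var = n*p*(1-p) = 98 * 0.86 * 0.14 = 11.7992

11.7992


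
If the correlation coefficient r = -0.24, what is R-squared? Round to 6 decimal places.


R^2 = r^2 = (-0.24)^2 = 0.0576

0.057600


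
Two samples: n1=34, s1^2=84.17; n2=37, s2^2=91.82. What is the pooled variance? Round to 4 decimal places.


sp^2 = ((n1-1)*s1^2 + (n2-1)*s2^2)/(n1+n2-2)
(n1-1)*s1^2 = 33 * 84.17 = 2777.61
(n2-1)*s2^2 = 36 * 91.82 = 3305.52
numerator = 2777.61 + 3305.52 = 6083.13
n1+n2-2 = 69
sp^2 = 6083.13 / 69 = 202771/2300 ≈ 88.161304

88.1613


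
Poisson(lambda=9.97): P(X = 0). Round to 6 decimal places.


P = e^(-lam) * lam^k / k!
e^(-9.97) ≈ 0.00004678256
lam^k = 9.97^0 = 1
k! = 0! = 1
P = 0.00004678256 * 1 / 1 ≈ 0.000047

0.000047


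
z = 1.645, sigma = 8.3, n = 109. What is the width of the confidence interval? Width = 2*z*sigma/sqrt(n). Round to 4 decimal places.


width = 2*z*sigma/sqrt(n)
2*z*sigma = 2 * 1.645 * 8.3 = 27.307
sqrt(109) ≈ 10.440307
width = 27.307 / 10.440307 ≈ 2.615536

2.6155


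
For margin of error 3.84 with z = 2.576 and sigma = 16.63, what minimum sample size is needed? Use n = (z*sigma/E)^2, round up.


z*sigma/E = 2.576 * 16.63 / 3.84 ≈ 11.155958
(z*sigma/E)^2 ≈ 124.455406
round up: n = 125

125


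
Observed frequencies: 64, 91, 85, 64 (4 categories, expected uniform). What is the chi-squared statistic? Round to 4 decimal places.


chi2 = sum((O-E)^2/E), E = total/4
total = 304, E = 304/4 = 76
(64 - 76)^2 / 76 = 144 / 76 = 36/19 ≈ 1.894737
(91 - 76)^2 / 76 = 225 / 76 = 225/76 ≈ 2.960526
(85 - 76)^2 / 76 = 81 / 76 = 81/76 ≈ 1.065789
(64 - 76)^2 / 76 = 144 / 76 = 36/19 ≈ 1.894737
chi2 = 297/38 ≈ 7.815789

7.8158


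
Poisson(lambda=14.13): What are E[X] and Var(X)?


E[X] = Var(X) = lambda = 14.13

14.13, 14.13


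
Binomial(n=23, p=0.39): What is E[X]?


E[X] = n*p = 23 * 0.39 = 8.97

8.97


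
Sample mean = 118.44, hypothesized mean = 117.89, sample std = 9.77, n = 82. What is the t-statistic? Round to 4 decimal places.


t = (xbar - mu0) / (s/sqrt(n))
xbar - mu0 = 118.44 - 117.89 = 0.55
sqrt(82) ≈ 9.05538514
s/sqrt(n) = 9.77 / 9.05538514 ≈ 1.07891601
t = 0.55 / 1.07891601 ≈ 0.509771

0.5098


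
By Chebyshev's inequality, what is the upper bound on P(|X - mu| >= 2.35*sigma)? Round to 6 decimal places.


P <= 1/k^2
k^2 = 2.35^2 = 5.5225
1/k^2 = 1 / 5.5225 = 400/2209 ≈ 0.18107741

0.181077


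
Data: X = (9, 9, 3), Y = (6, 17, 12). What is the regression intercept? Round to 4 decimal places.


a = ybar - b*xbar, where b = sum((xi-xbar)(yi-ybar)) / sum((xi-xbar)^2)
n = 3, xbar = 21/3 = 7, ybar = 35/3 ≈ 11.666667
Sxy = sum((xi-xbar)(yi-ybar)) = -2
Sxx = sum((xi-xbar)^2) = 24
b = Sxy / Sxx = -1/12 ≈ -0.083333
a = 11.666667 - (-0.083333) * 7 = 12.25

12.2500


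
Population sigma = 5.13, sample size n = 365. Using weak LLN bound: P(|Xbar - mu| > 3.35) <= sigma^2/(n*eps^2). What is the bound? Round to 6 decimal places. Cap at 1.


bound = min(1, sigma^2/(n*eps^2))
sigma^2 = 5.13^2 = 26.3169
n*eps^2 = 365 * 3.35^2 = 365 * 11.2225 = 4096.2125
sigma^2/(n*eps^2) = 26.3169 / 4096.2125 ≈ 0.00642469

0.006425


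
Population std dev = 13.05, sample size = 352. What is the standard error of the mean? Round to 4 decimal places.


SE = sigma / sqrt(n)
sqrt(352) ≈ 18.761663
SE = 13.05 / 18.761663 ≈ 0.695567

0.6956


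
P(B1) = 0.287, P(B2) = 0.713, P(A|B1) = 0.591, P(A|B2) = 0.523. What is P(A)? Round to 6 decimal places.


P(A) = P(A|B1)*P(B1) + P(A|B2)*P(B2)
P(A|B1)*P(B1) = 0.591 * 0.287 = 0.169617
P(A|B2)*P(B2) = 0.523 * 0.713 = 0.372899
P(A) = 0.169617 + 0.372899 = 0.542516

0.542516


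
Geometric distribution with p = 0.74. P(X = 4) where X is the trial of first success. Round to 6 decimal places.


P = (1-p)^(k-1) * p
(1-p)^(k-1) = 0.26^3 = 0.017576
P = 0.017576 * 0.74 = 0.01300624

0.013006


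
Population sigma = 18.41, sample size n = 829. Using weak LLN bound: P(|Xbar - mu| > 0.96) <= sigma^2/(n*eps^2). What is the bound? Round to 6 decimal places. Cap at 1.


bound = min(1, sigma^2/(n*eps^2))
sigma^2 = 18.41^2 = 338.9281
n*eps^2 = 829 * 0.96^2 = 829 * 0.9216 = 764.0064
sigma^2/(n*eps^2) = 338.9281 / 764.0064 ≈ 0.44361945

0.443619


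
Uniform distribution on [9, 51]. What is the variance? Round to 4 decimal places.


Var = (b-a)^2 / 12
(b-a)^2 = (51 - 9)^2 = 1764
Var = 1764/12 = 147

147.0000


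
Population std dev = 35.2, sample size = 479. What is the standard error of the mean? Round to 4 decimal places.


SE = sigma / sqrt(n)
sqrt(479) ≈ 21.886069
SE = 35.2 / 21.886069 ≈ 1.608329

1.6083


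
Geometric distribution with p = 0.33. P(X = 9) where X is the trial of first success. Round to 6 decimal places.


P = (1-p)^(k-1) * p
(1-p)^(k-1) = 0.67^8 ≈ 0.04060677
P = 0.04060677 * 0.33 ≈ 0.01340023

0.013400


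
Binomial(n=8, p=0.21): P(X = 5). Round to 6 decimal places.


P = C(n,k) * p^k * (1-p)^(n-k)
C(8,5) = 56
p^k = 0.21^5 = 0.0004084101
(1-p)^(n-k) = 0.79^3 = 0.493039
P = 56 * 0.0004084101 * 0.493039 ≈ 0.011276

0.011276


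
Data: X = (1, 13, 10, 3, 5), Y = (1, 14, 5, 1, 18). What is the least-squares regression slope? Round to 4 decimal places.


b = sum((xi-xbar)(yi-ybar)) / sum((xi-xbar)^2)
n = 5, xbar = 32/5 = 6.4, ybar = 39/5 = 7.8
Sxy = sum((xi-xbar)(yi-ybar)) = 76.4
Sxx = sum((xi-xbar)^2) = 99.2
b = Sxy / Sxx = 191/248 ≈ 0.770161

0.7702


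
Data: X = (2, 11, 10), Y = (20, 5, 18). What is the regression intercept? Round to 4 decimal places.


a = ybar - b*xbar, where b = sum((xi-xbar)(yi-ybar)) / sum((xi-xbar)^2)
n = 3, xbar = 23/3 ≈ 7.666667, ybar = 43/3 ≈ 14.333333
Sxy = sum((xi-xbar)(yi-ybar)) = -164/3 ≈ -54.666667
Sxx = sum((xi-xbar)^2) = 146/3 ≈ 48.666667
b = Sxy / Sxx = -82/73 ≈ -1.123288
a = 14.333333 - (-1.123288) * 7.666667 = 1675/73 ≈ 22.945205

22.9452


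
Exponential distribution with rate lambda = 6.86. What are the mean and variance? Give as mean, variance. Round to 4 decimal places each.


mean = 1/lam, var = 1/lam^2
mean = 1 / 6.86 = 50/343 ≈ 0.145773
lam^2 = 6.86^2 = 47.0596
var = 1 / 47.0596 ≈ 0.021250

0.1458, 0.0212


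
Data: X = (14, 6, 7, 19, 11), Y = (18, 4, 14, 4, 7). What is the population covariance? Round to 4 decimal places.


Cov = (1/n)*sum((xi-xbar)(yi-ybar))
n = 5, xbar = 57/5 = 11.4, ybar = 47/5 = 9.4
sum((xi-xbar)(yi-ybar)) = -8.8
Cov = -8.8 / 5 = -1.76

-1.7600


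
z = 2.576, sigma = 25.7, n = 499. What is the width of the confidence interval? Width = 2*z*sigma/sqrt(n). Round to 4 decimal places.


width = 2*z*sigma/sqrt(n)
2*z*sigma = 2 * 2.576 * 25.7 = 132.4064
sqrt(499) ≈ 22.338308
width = 132.4064 / 22.338308 ≈ 5.927325

5.9273


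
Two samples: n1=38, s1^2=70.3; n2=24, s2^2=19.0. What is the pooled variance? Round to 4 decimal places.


sp^2 = ((n1-1)*s1^2 + (n2-1)*s2^2)/(n1+n2-2)
(n1-1)*s1^2 = 37 * 70.3 = 2601.1
(n2-1)*s2^2 = 23 * 19.0 = 437
numerator = 2601.1 + 437 = 3038.1
n1+n2-2 = 60
sp^2 = 3038.1 / 60 = 50.635

50.6350


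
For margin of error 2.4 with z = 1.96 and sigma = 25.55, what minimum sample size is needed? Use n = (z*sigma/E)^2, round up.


z*sigma/E = 1.96 * 25.55 / 2.4 = 25039/1200 ≈ 20.865833
(z*sigma/E)^2 ≈ 435.383001
round up: n = 436

436


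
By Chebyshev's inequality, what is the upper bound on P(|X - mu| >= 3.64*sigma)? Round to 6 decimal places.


P <= 1/k^2
k^2 = 3.64^2 = 13.2496
1/k^2 = 1 / 13.2496 = 625/8281 ≈ 0.07547398

0.075474


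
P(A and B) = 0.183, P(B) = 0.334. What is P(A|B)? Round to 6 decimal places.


P(A|B) = P(A and B) / P(B) = 0.183 / 0.334 = 183/334 ≈ 0.54790419

0.547904


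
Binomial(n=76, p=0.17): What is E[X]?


E[X] = n*p = 76 * 0.17 = 12.92

12.92


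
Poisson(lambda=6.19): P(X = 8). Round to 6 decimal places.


P = e^(-lam) * lam^k / k!
e^(-6.19) ≈ 0.002049827
lam^k = 6.19^8 ≈ 2155386.667658
k! = 8! = 40320
P = 0.002049827 * 2155386.667658 / 40320 ≈ 0.109578

0.109578


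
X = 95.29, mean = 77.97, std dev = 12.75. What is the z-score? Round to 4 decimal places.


z = (X - mu) / sigma
X - mu = 95.29 - 77.97 = 17.32
z = 17.32 / 12.75 = 1732/1275 ≈ 1.358431

1.3584


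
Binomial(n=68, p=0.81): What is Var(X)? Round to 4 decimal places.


Var = n*p*(1-p) = 68 * 0.81 * 0.19 = 10.4652

10.4652


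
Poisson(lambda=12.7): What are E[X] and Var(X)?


E[X] = Var(X) = lambda = 12.7

12.7, 12.7


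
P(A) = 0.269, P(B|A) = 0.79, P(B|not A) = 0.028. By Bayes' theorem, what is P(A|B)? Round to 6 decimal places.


P(A|B) = P(B|A)*P(A) / P(B), P(B) = P(B|A)*P(A) + P(B|not A)*P(not A)
P(B|A)*P(A) = 0.79 * 0.269 = 0.21251
P(B|not A)*P(not A) = 0.028 * 0.731 = 0.020468
P(B) = 0.21251 + 0.020468 = 0.232978
P(A|B) = 0.21251 / 0.232978 ≈ 0.91214621

0.912146


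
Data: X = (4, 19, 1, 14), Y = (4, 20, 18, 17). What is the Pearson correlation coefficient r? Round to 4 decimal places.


r = sum((xi-xbar)(yi-ybar)) / sqrt(sum((xi-xbar)^2) * sum((yi-ybar)^2))
n = 4, xbar = 38/4 = 9.5, ybar = 59/4 = 14.75
Sxy = sum((xi-xbar)(yi-ybar)) = 91.5
Sxx = sum((xi-xbar)^2) = 213
Syy = sum((yi-ybar)^2) = 158.75
sqrt(Sxx*Syy) ≈ 183.885154
r = Sxy / sqrt(Sxx*Syy) = 91.5 / 183.885154 ≈ 0.497593

0.4976


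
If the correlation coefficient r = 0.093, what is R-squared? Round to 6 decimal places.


R^2 = r^2 = (0.093)^2 = 0.008649

0.008649


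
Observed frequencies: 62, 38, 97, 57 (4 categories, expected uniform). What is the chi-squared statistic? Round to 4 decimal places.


chi2 = sum((O-E)^2/E), E = total/4
total = 254, E = 254/4 = 63.5
(62 - 63.5)^2 / 63.5 = 2.25 / 63.5 = 9/254 ≈ 0.035433
(38 - 63.5)^2 / 63.5 = 650.25 / 63.5 = 2601/254 ≈ 10.240157
(97 - 63.5)^2 / 63.5 = 1122.25 / 63.5 = 4489/254 ≈ 17.673228
(57 - 63.5)^2 / 63.5 = 42.25 / 63.5 = 169/254 ≈ 0.665354
chi2 = 3634/127 ≈ 28.614173

28.6142


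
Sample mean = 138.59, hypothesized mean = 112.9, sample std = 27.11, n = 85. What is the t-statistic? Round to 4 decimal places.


t = (xbar - mu0) / (s/sqrt(n))
xbar - mu0 = 138.59 - 112.9 = 25.69
sqrt(85) ≈ 9.21954446
s/sqrt(n) = 27.11 / 9.21954446 ≈ 2.94049236
t = 25.69 / 2.94049236 ≈ 8.736632

8.7366


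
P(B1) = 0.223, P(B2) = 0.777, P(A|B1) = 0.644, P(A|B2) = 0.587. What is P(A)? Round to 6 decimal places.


P(A) = P(A|B1)*P(B1) + P(A|B2)*P(B2)
P(A|B1)*P(B1) = 0.644 * 0.223 = 0.143612
P(A|B2)*P(B2) = 0.587 * 0.777 = 0.456099
P(A) = 0.143612 + 0.456099 = 0.599711

0.599711


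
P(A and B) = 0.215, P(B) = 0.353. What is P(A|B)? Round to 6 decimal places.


P(A|B) = P(A and B) / P(B) = 0.215 / 0.353 = 215/353 ≈ 0.60906516

0.609065


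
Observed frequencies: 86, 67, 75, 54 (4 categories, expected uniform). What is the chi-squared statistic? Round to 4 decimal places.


chi2 = sum((O-E)^2/E), E = total/4
total = 282, E = 282/4 = 70.5
(86 - 70.5)^2 / 70.5 = 240.25 / 70.5 = 961/282 ≈ 3.407801
(67 - 70.5)^2 / 70.5 = 12.25 / 70.5 = 49/282 ≈ 0.173759
(75 - 70.5)^2 / 70.5 = 20.25 / 70.5 = 27/94 ≈ 0.287234
(54 - 70.5)^2 / 70.5 = 272.25 / 70.5 = 363/94 ≈ 3.861702
chi2 = 1090/141 ≈ 7.730496

7.7305


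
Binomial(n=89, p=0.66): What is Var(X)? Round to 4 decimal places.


Var = n*p*(1-p) = 89 * 0.66 * 0.34 = 19.9716

19.9716


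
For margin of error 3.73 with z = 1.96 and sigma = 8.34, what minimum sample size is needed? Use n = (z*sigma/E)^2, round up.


z*sigma/E = 1.96 * 8.34 / 3.73 = 40866/9325 ≈ 4.382413
(z*sigma/E)^2 ≈ 19.205543
round up: n = 20

20


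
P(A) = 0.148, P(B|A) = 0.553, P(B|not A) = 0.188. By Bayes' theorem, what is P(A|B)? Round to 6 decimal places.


P(A|B) = P(B|A)*P(A) / P(B), P(B) = P(B|A)*P(A) + P(B|not A)*P(not A)
P(B|A)*P(A) = 0.553 * 0.148 = 0.081844
P(B|not A)*P(not A) = 0.188 * 0.852 = 0.160176
P(B) = 0.081844 + 0.160176 = 0.24202
P(A|B) = 0.081844 / 0.24202 ≈ 0.33817040

0.338170


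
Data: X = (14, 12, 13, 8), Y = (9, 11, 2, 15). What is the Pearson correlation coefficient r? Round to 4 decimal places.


r = sum((xi-xbar)(yi-ybar)) / sqrt(sum((xi-xbar)^2) * sum((yi-ybar)^2))
n = 4, xbar = 47/4 = 11.75, ybar = 37/4 = 9.25
Sxy = sum((xi-xbar)(yi-ybar)) = -30.75
Sxx = sum((xi-xbar)^2) = 20.75
Syy = sum((yi-ybar)^2) = 88.75
sqrt(Sxx*Syy) ≈ 42.913430
r = Sxy / sqrt(Sxx*Syy) = -30.75 / 42.913430 ≈ -0.716559

-0.7166


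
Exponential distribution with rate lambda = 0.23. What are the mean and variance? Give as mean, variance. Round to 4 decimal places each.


mean = 1/lam, var = 1/lam^2
mean = 1 / 0.23 = 100/23 ≈ 4.347826
lam^2 = 0.23^2 = 0.0529
var = 1 / 0.0529 = 10000/529 ≈ 18.903592

4.3478, 18.9036


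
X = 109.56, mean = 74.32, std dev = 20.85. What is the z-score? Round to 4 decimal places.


z = (X - mu) / sigma
X - mu = 109.56 - 74.32 = 35.24
z = 35.24 / 20.85 = 3524/2085 ≈ 1.690168

1.6902


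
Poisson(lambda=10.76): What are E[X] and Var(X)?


E[X] = Var(X) = lambda = 10.76

10.76, 10.76


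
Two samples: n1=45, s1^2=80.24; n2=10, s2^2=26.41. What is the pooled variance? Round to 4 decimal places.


sp^2 = ((n1-1)*s1^2 + (n2-1)*s2^2)/(n1+n2-2)
(n1-1)*s1^2 = 44 * 80.24 = 3530.56
(n2-1)*s2^2 = 9 * 26.41 = 237.69
numerator = 3530.56 + 237.69 = 3768.25
n1+n2-2 = 53
sp^2 = 3768.25 / 53 = 15073/212 ≈ 71.099057

71.0991


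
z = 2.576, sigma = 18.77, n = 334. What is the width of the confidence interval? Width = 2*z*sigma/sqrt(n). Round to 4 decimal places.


width = 2*z*sigma/sqrt(n)
2*z*sigma = 2 * 2.576 * 18.77 = 96.70304
sqrt(334) ≈ 18.275667
width = 96.70304 / 18.275667 ≈ 5.291355

5.2914


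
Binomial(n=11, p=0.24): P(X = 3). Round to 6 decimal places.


P = C(n,k) * p^k * (1-p)^(n-k)
C(11,3) = 165
p^k = 0.24^3 = 0.013824
(1-p)^(n-k) = 0.76^8 ≈ 0.1113035
P = 165 * 0.013824 * 0.1113035 ≈ 0.253879

0.253879


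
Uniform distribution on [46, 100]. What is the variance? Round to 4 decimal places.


Var = (b-a)^2 / 12
(b-a)^2 = (100 - 46)^2 = 2916
Var = 2916/12 = 243

243.0000


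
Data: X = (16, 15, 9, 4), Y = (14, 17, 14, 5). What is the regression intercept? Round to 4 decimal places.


a = ybar - b*xbar, where b = sum((xi-xbar)(yi-ybar)) / sum((xi-xbar)^2)
n = 4, xbar = 44/4 = 11, ybar = 50/4 = 12.5
Sxy = sum((xi-xbar)(yi-ybar)) = 75
Sxx = sum((xi-xbar)^2) = 94
b = Sxy / Sxx = 75/94 ≈ 0.797872
a = 12.5 - 0.797872 * 11 = 175/47 ≈ 3.723404

3.7234


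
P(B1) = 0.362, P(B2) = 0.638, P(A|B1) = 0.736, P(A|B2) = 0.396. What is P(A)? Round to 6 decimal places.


P(A) = P(A|B1)*P(B1) + P(A|B2)*P(B2)
P(A|B1)*P(B1) = 0.736 * 0.362 = 0.266432
P(A|B2)*P(B2) = 0.396 * 0.638 = 0.252648
P(A) = 0.266432 + 0.252648 = 0.51908

0.519080


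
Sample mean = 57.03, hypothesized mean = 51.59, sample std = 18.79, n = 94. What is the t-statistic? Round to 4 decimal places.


t = (xbar - mu0) / (s/sqrt(n))
xbar - mu0 = 57.03 - 51.59 = 5.44
sqrt(94) ≈ 9.69535971
s/sqrt(n) = 18.79 / 9.69535971 ≈ 1.93804052
t = 5.44 / 1.93804052 ≈ 2.806959

2.8070


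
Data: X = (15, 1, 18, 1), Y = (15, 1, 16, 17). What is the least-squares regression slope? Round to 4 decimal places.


b = sum((xi-xbar)(yi-ybar)) / sum((xi-xbar)^2)
n = 4, xbar = 35/4 = 8.75, ybar = 49/4 = 12.25
Sxy = sum((xi-xbar)(yi-ybar)) = 102.25
Sxx = sum((xi-xbar)^2) = 244.75
b = Sxy / Sxx = 409/979 ≈ 0.417773

0.4178


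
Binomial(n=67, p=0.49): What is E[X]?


E[X] = n*p = 67 * 0.49 = 32.83

32.83


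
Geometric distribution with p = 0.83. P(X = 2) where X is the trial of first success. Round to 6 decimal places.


P = (1-p)^(k-1) * p
(1-p)^(k-1) = 0.17^1 = 0.17
P = 0.17 * 0.83 = 0.1411

0.141100


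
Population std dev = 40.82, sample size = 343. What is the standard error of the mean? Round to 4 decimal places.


SE = sigma / sqrt(n)
sqrt(343) ≈ 18.520259
SE = 40.82 / 18.520259 ≈ 2.204073

2.2041


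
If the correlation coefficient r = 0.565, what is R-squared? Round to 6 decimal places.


R^2 = r^2 = (0.565)^2 = 0.319225

0.319225


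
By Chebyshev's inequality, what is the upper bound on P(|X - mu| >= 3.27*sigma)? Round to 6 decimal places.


P <= 1/k^2
k^2 = 3.27^2 = 10.6929
1/k^2 = 1 / 10.6929 ≈ 0.09352000

0.093520


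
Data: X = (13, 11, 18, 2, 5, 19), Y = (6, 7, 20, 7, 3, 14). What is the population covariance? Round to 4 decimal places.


Cov = (1/n)*sum((xi-xbar)(yi-ybar))
n = 6, xbar = 68/6 = 34/3 ≈ 11.333333, ybar = 57/6 = 9.5
sum((xi-xbar)(yi-ybar)) = 164
Cov = 164 / 6 = 82/3 ≈ 27.333333

27.3333


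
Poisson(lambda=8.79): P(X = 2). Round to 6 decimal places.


P = e^(-lam) * lam^k / k!
e^(-8.79) ≈ 0.0001522480
lam^k = 8.79^2 = 77.2641
k! = 2! = 2
P = 0.0001522480 * 77.2641 / 2 ≈ 0.005882

0.005882


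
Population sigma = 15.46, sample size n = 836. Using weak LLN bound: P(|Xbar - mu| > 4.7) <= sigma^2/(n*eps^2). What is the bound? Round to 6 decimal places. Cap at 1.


bound = min(1, sigma^2/(n*eps^2))
sigma^2 = 15.46^2 = 239.0116
n*eps^2 = 836 * 4.7^2 = 836 * 22.09 = 18467.24
sigma^2/(n*eps^2) = 239.0116 / 18467.24 ≈ 0.01294246

0.012942


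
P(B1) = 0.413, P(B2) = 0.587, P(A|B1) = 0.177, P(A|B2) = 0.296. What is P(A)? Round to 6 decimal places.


P(A) = P(A|B1)*P(B1) + P(A|B2)*P(B2)
P(A|B1)*P(B1) = 0.177 * 0.413 = 0.073101
P(A|B2)*P(B2) = 0.296 * 0.587 = 0.173752
P(A) = 0.073101 + 0.173752 = 0.246853

0.246853


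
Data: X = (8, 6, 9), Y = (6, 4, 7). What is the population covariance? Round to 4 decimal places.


Cov = (1/n)*sum((xi-xbar)(yi-ybar))
n = 3, xbar = 23/3 ≈ 7.666667, ybar = 17/3 ≈ 5.666667
sum((xi-xbar)(yi-ybar)) = 14/3 ≈ 4.666667
Cov = 4.666667 / 3 = 14/9 ≈ 1.555556

1.5556


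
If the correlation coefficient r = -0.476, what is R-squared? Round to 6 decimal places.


R^2 = r^2 = (-0.476)^2 = 0.226576

0.226576


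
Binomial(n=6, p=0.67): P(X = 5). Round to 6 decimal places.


P = C(n,k) * p^k * (1-p)^(n-k)
C(6,5) = 6
p^k = 0.67^5 ≈ 0.1350125
(1-p)^(n-k) = 0.33^1 = 0.33
P = 6 * 0.1350125 * 0.33 ≈ 0.267325

0.267325


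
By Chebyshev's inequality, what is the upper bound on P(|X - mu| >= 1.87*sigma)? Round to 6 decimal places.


P <= 1/k^2
k^2 = 1.87^2 = 3.4969
1/k^2 = 1 / 3.4969 ≈ 0.28596757

0.285968


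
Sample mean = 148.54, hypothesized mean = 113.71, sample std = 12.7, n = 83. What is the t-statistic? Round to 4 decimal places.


t = (xbar - mu0) / (s/sqrt(n))
xbar - mu0 = 148.54 - 113.71 = 34.83
sqrt(83) ≈ 9.11043358
s/sqrt(n) = 12.7 / 9.11043358 ≈ 1.39400610
t = 34.83 / 1.39400610 ≈ 24.985543

24.9855


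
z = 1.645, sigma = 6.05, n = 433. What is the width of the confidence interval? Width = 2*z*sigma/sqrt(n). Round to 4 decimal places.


width = 2*z*sigma/sqrt(n)
2*z*sigma = 2 * 1.645 * 6.05 = 19.9045
sqrt(433) ≈ 20.808652
width = 19.9045 / 20.808652 ≈ 0.956549

0.9565


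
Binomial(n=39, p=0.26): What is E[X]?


E[X] = n*p = 39 * 0.26 = 10.14

10.14


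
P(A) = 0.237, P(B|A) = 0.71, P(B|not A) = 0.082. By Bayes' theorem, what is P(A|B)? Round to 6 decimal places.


P(A|B) = P(B|A)*P(A) / P(B), P(B) = P(B|A)*P(A) + P(B|not A)*P(not A)
P(B|A)*P(A) = 0.71 * 0.237 = 0.16827
P(B|not A)*P(not A) = 0.082 * 0.763 = 0.062566
P(B) = 0.16827 + 0.062566 = 0.230836
P(A|B) = 0.16827 / 0.230836 ≈ 0.72895909

0.728959


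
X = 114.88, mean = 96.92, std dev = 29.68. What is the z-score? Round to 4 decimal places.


z = (X - mu) / sigma
X - mu = 114.88 - 96.92 = 17.96
z = 17.96 / 29.68 = 449/742 ≈ 0.605121

0.6051


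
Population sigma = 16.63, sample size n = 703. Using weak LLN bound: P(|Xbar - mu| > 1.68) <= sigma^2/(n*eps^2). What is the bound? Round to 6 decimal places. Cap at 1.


bound = min(1, sigma^2/(n*eps^2))
sigma^2 = 16.63^2 = 276.5569
n*eps^2 = 703 * 1.68^2 = 703 * 2.8224 = 1984.1472
sigma^2/(n*eps^2) = 276.5569 / 1984.1472 ≈ 0.13938326

0.139383


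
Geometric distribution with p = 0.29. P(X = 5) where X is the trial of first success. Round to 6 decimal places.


P = (1-p)^(k-1) * p
(1-p)^(k-1) = 0.71^4 ≈ 0.2541168
P = 0.2541168 * 0.29 ≈ 0.07369387

0.073694


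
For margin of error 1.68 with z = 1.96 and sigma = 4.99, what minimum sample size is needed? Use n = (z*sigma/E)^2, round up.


z*sigma/E = 1.96 * 4.99 / 1.68 = 3493/600 ≈ 5.821667
(z*sigma/E)^2 ≈ 33.891803
round up: n = 34

34


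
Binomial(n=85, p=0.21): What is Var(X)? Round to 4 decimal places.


Var = n*p*(1-p) = 85 * 0.21 * 0.79 = 14.1015

14.1015


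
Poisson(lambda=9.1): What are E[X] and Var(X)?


E[X] = Var(X) = lambda = 9.1

9.1, 9.1


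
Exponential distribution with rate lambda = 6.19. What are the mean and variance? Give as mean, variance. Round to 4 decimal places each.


mean = 1/lam, var = 1/lam^2
mean = 1 / 6.19 = 100/619 ≈ 0.161551
lam^2 = 6.19^2 = 38.3161
var = 1 / 38.3161 ≈ 0.026099

0.1616, 0.0261


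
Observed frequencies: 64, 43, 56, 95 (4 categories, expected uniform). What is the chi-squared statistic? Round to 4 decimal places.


chi2 = sum((O-E)^2/E), E = total/4
total = 258, E = 258/4 = 64.5
(64 - 64.5)^2 / 64.5 = 0.25 / 64.5 = 1/258 ≈ 0.003876
(43 - 64.5)^2 / 64.5 = 462.25 / 64.5 = 43/6 ≈ 7.166667
(56 - 64.5)^2 / 64.5 = 72.25 / 64.5 = 289/258 ≈ 1.120155
(95 - 64.5)^2 / 64.5 = 930.25 / 64.5 = 3721/258 ≈ 14.422481
chi2 = 2930/129 ≈ 22.713178

22.7132


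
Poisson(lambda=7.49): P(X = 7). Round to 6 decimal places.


P = e^(-lam) * lam^k / k!
e^(-7.49) ≈ 0.0005586430
lam^k = 7.49^7 ≈ 1322430.094483
k! = 7! = 5040
P = 0.0005586430 * 1322430.094483 / 5040 ≈ 0.146581

0.146581


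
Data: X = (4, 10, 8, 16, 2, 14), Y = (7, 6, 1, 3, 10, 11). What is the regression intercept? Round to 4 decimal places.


a = ybar - b*xbar, where b = sum((xi-xbar)(yi-ybar)) / sum((xi-xbar)^2)
n = 6, xbar = 54/6 = 9, ybar = 38/6 = 19/3 ≈ 6.333333
Sxy = sum((xi-xbar)(yi-ybar)) = -24
Sxx = sum((xi-xbar)^2) = 150
b = Sxy / Sxx = -0.16
a = 6.333333 - (-0.16) * 9 = 583/75 ≈ 7.773333

7.7733


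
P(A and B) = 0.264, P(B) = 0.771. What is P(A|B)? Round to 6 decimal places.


P(A|B) = P(A and B) / P(B) = 0.264 / 0.771 = 88/257 ≈ 0.34241245

0.342412


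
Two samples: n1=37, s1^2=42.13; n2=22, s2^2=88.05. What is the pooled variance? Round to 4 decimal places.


sp^2 = ((n1-1)*s1^2 + (n2-1)*s2^2)/(n1+n2-2)
(n1-1)*s1^2 = 36 * 42.13 = 1516.68
(n2-1)*s2^2 = 21 * 88.05 = 1849.05
numerator = 1516.68 + 1849.05 = 3365.73
n1+n2-2 = 57
sp^2 = 3365.73 / 57 = 112191/1900 ≈ 59.047895

59.0479


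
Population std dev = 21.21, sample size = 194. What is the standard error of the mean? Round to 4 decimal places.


SE = sigma / sqrt(n)
sqrt(194) ≈ 13.928388
SE = 21.21 / 13.928388 ≈ 1.522789

1.5228


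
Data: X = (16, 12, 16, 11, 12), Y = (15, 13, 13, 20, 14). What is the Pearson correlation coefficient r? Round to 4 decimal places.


r = sum((xi-xbar)(yi-ybar)) / sqrt(sum((xi-xbar)^2) * sum((yi-ybar)^2))
n = 5, xbar = 67/5 = 13.4, ybar = 75/5 = 15
Sxy = sum((xi-xbar)(yi-ybar)) = -13
Sxx = sum((xi-xbar)^2) = 23.2
Syy = sum((yi-ybar)^2) = 34
sqrt(Sxx*Syy) ≈ 28.085583
r = Sxy / sqrt(Sxx*Syy) = -13 / 28.085583 ≈ -0.462871

-0.4629


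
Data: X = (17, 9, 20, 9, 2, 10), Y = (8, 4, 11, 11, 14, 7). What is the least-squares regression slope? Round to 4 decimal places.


b = sum((xi-xbar)(yi-ybar)) / sum((xi-xbar)^2)
n = 6, xbar = 67/6 ≈ 11.166667, ybar = 55/6 ≈ 9.166667
Sxy = sum((xi-xbar)(yi-ybar)) = -151/6 ≈ -25.166667
Sxx = sum((xi-xbar)^2) = 1241/6 ≈ 206.833333
b = Sxy / Sxx = -151/1241 ≈ -0.121676

-0.1217


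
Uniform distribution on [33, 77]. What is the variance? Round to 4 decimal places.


Var = (b-a)^2 / 12
(b-a)^2 = (77 - 33)^2 = 1936
Var = 1936/12 ≈ 161.333333

161.3333


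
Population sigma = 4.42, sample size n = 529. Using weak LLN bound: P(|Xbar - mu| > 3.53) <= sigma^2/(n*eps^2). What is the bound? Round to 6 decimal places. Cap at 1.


bound = min(1, sigma^2/(n*eps^2))
sigma^2 = 4.42^2 = 19.5364
n*eps^2 = 529 * 3.53^2 = 529 * 12.4609 = 6591.8161
sigma^2/(n*eps^2) = 19.5364 / 6591.8161 ≈ 0.00296374

0.002964


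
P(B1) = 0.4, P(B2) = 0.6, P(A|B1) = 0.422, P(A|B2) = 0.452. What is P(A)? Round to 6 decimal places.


P(A) = P(A|B1)*P(B1) + P(A|B2)*P(B2)
P(A|B1)*P(B1) = 0.422 * 0.4 = 0.1688
P(A|B2)*P(B2) = 0.452 * 0.6 = 0.2712
P(A) = 0.1688 + 0.2712 = 0.44

0.440000


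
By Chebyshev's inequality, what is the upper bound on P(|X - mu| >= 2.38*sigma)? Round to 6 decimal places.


P <= 1/k^2
k^2 = 2.38^2 = 5.6644
1/k^2 = 1 / 5.6644 ≈ 0.17654120

0.176541


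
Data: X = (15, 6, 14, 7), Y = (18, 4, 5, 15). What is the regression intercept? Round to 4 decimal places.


a = ybar - b*xbar, where b = sum((xi-xbar)(yi-ybar)) / sum((xi-xbar)^2)
n = 4, xbar = 42/4 = 10.5, ybar = 42/4 = 10.5
Sxy = sum((xi-xbar)(yi-ybar)) = 28
Sxx = sum((xi-xbar)^2) = 65
b = Sxy / Sxx = 28/65 ≈ 0.430769
a = 10.5 - 0.430769 * 10.5 = 777/130 ≈ 5.976923

5.9769


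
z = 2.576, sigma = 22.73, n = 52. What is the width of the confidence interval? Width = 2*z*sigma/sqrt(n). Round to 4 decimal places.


width = 2*z*sigma/sqrt(n)
2*z*sigma = 2 * 2.576 * 22.73 = 117.10496
sqrt(52) ≈ 7.211103
width = 117.10496 / 7.211103 ≈ 16.239536

16.2395


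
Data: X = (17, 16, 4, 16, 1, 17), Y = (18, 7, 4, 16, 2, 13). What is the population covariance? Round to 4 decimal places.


Cov = (1/n)*sum((xi-xbar)(yi-ybar))
n = 6, xbar = 71/6 ≈ 11.833333, ybar = 60/6 = 10
sum((xi-xbar)(yi-ybar)) = 203
Cov = 203 / 6 = 203/6 ≈ 33.833333

33.8333


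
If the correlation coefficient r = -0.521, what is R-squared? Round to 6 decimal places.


R^2 = r^2 = (-0.521)^2 = 0.271441

0.271441


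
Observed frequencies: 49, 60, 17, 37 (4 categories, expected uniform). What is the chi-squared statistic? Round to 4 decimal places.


chi2 = sum((O-E)^2/E), E = total/4
total = 163, E = 163/4 = 40.75
(49 - 40.75)^2 / 40.75 = 68.0625 / 40.75 = 1089/652 ≈ 1.670245
(60 - 40.75)^2 / 40.75 = 370.5625 / 40.75 = 5929/652 ≈ 9.093558
(17 - 40.75)^2 / 40.75 = 564.0625 / 40.75 = 9025/652 ≈ 13.842025
(37 - 40.75)^2 / 40.75 = 14.0625 / 40.75 = 225/652 ≈ 0.345092
chi2 = 4067/163 ≈ 24.950920

24.9509


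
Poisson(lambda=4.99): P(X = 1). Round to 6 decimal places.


P = e^(-lam) * lam^k / k!
e^(-4.99) ≈ 0.006805664
lam^k = 4.99^1 = 4.99
k! = 1! = 1
P = 0.006805664 * 4.99 / 1 ≈ 0.033960

0.033960


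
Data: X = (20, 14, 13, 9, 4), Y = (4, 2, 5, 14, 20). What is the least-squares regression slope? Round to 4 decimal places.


b = sum((xi-xbar)(yi-ybar)) / sum((xi-xbar)^2)
n = 5, xbar = 60/5 = 12, ybar = 45/5 = 9
Sxy = sum((xi-xbar)(yi-ybar)) = -161
Sxx = sum((xi-xbar)^2) = 142
b = Sxy / Sxx = -161/142 ≈ -1.133803

-1.1338


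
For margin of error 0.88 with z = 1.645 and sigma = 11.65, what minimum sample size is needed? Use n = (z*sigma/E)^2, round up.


z*sigma/E = 1.645 * 11.65 / 0.88 = 76657/3520 ≈ 21.777557
(z*sigma/E)^2 ≈ 474.261981
round up: n = 475

475


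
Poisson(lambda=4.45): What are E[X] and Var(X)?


E[X] = Var(X) = lambda = 4.45

4.45, 4.45


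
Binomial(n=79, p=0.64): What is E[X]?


E[X] = n*p = 79 * 0.64 = 50.56

50.56


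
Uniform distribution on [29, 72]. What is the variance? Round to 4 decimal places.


Var = (b-a)^2 / 12
(b-a)^2 = (72 - 29)^2 = 1849
Var = 1849/12 ≈ 154.083333

154.0833


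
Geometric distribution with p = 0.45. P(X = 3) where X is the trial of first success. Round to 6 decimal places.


P = (1-p)^(k-1) * p
(1-p)^(k-1) = 0.55^2 = 0.3025
P = 0.3025 * 0.45 = 0.136125

0.136125


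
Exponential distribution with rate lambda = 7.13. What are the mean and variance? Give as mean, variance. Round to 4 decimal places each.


mean = 1/lam, var = 1/lam^2
mean = 1 / 7.13 = 100/713 ≈ 0.140252
lam^2 = 7.13^2 = 50.8369
var = 1 / 50.8369 ≈ 0.019671

0.1403, 0.0197


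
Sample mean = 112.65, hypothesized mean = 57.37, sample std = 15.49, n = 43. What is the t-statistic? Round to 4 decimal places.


t = (xbar - mu0) / (s/sqrt(n))
xbar - mu0 = 112.65 - 57.37 = 55.28
sqrt(43) ≈ 6.55743852
s/sqrt(n) = 15.49 / 6.55743852 ≈ 2.36220285
t = 55.28 / 2.36220285 ≈ 23.401885

23.4019


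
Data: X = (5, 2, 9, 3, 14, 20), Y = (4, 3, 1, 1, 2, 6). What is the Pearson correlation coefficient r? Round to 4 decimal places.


r = sum((xi-xbar)(yi-ybar)) / sqrt(sum((xi-xbar)^2) * sum((yi-ybar)^2))
n = 6, xbar = 53/6 ≈ 8.833333, ybar = 17/6 ≈ 2.833333
Sxy = sum((xi-xbar)(yi-ybar)) = 215/6 ≈ 35.833333
Sxx = sum((xi-xbar)^2) = 1481/6 ≈ 246.833333
Syy = sum((yi-ybar)^2) = 113/6 ≈ 18.833333
sqrt(Sxx*Syy) ≈ 68.181335
r = Sxy / sqrt(Sxx*Syy) = 35.833333 / 68.181335 ≈ 0.525559

0.5256


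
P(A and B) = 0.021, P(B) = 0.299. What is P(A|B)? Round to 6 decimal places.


P(A|B) = P(A and B) / P(B) = 0.021 / 0.299 = 21/299 ≈ 0.07023411

0.070234


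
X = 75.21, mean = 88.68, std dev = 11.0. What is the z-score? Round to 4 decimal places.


z = (X - mu) / sigma
X - mu = 75.21 - 88.68 = -13.47
z = -13.47 / 11.0 = -1347/1100 ≈ -1.224545

-1.2245


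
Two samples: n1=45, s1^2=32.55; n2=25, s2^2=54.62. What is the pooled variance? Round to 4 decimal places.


sp^2 = ((n1-1)*s1^2 + (n2-1)*s2^2)/(n1+n2-2)
(n1-1)*s1^2 = 44 * 32.55 = 1432.2
(n2-1)*s2^2 = 24 * 54.62 = 1310.88
numerator = 1432.2 + 1310.88 = 2743.08
n1+n2-2 = 68
sp^2 = 2743.08 / 68 = 68577/1700 ≈ 40.339412

40.3394


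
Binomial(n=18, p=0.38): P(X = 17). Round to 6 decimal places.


P = C(n,k) * p^k * (1-p)^(n-k)
C(18,17) = 18
p^k = 0.38^17 ≈ 0.00000007183253
(1-p)^(n-k) = 0.62^1 = 0.62
P = 18 * 0.00000007183253 * 0.62 ≈ 0.000001

0.000001


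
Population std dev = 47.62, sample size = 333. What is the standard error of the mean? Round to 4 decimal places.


SE = sigma / sqrt(n)
sqrt(333) ≈ 18.248288
SE = 47.62 / 18.248288 ≈ 2.609560

2.6096


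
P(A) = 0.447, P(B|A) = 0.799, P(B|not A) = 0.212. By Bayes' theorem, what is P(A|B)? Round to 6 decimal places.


P(A|B) = P(B|A)*P(A) / P(B), P(B) = P(B|A)*P(A) + P(B|not A)*P(not A)
P(B|A)*P(A) = 0.799 * 0.447 = 0.357153
P(B|not A)*P(not A) = 0.212 * 0.553 = 0.117236
P(B) = 0.357153 + 0.117236 = 0.474389
P(A|B) = 0.357153 / 0.474389 ≈ 0.75286948

0.752869


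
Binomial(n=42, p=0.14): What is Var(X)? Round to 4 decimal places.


Var = n*p*(1-p) = 42 * 0.14 * 0.86 = 5.0568

5.0568


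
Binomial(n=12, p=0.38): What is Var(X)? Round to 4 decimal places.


Var = n*p*(1-p) = 12 * 0.38 * 0.62 = 2.8272

2.8272


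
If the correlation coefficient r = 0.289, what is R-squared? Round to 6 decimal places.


R^2 = r^2 = (0.289)^2 = 0.083521

0.083521


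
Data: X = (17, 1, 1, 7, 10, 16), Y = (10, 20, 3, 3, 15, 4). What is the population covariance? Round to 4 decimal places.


Cov = (1/n)*sum((xi-xbar)(yi-ybar))
n = 6, xbar = 52/6 = 26/3 ≈ 8.666667, ybar = 55/6 ≈ 9.166667
sum((xi-xbar)(yi-ybar)) = -146/3 ≈ -48.666667
Cov = -48.666667 / 6 = -73/9 ≈ -8.111111

-8.1111


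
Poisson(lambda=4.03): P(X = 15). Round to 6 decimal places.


P = e^(-lam) * lam^k / k!
e^(-4.03) ≈ 0.01777433
lam^k = 4.03^15 ≈ 1201090389.862172
k! = 15! = 1307674368000
P = 0.01777433 * 1201090389.862172 / 1307674368000 ≈ 0.000016

0.000016


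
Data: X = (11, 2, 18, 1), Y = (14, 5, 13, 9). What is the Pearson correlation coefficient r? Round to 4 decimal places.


r = sum((xi-xbar)(yi-ybar)) / sqrt(sum((xi-xbar)^2) * sum((yi-ybar)^2))
n = 4, xbar = 32/4 = 8, ybar = 41/4 = 10.25
Sxy = sum((xi-xbar)(yi-ybar)) = 79
Sxx = sum((xi-xbar)^2) = 194
Syy = sum((yi-ybar)^2) = 50.75
sqrt(Sxx*Syy) ≈ 99.224493
r = Sxy / sqrt(Sxx*Syy) = 79 / 99.224493 ≈ 0.796174

0.7962


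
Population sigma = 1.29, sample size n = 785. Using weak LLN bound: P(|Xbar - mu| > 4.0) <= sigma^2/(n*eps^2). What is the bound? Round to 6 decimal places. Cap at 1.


bound = min(1, sigma^2/(n*eps^2))
sigma^2 = 1.29^2 = 1.6641
n*eps^2 = 785 * 4.0^2 = 785 * 16 = 12560
sigma^2/(n*eps^2) = 1.6641 / 12560 ≈ 0.00013249

0.000132


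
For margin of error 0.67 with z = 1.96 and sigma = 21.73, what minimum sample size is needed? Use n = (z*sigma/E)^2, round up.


z*sigma/E = 1.96 * 21.73 / 0.67 = 106477/1675 ≈ 63.568358
(z*sigma/E)^2 ≈ 4040.936165
round up: n = 4041

4041


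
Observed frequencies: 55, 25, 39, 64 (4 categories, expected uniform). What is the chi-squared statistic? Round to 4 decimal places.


chi2 = sum((O-E)^2/E), E = total/4
total = 183, E = 183/4 = 45.75
(55 - 45.75)^2 / 45.75 = 85.5625 / 45.75 = 1369/732 ≈ 1.870219
(25 - 45.75)^2 / 45.75 = 430.5625 / 45.75 = 6889/732 ≈ 9.411202
(39 - 45.75)^2 / 45.75 = 45.5625 / 45.75 = 243/244 ≈ 0.995902
(64 - 45.75)^2 / 45.75 = 333.0625 / 45.75 = 5329/732 ≈ 7.280055
chi2 = 1193/61 ≈ 19.557377

19.5574


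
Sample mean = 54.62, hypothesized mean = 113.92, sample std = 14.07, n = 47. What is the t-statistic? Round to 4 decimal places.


t = (xbar - mu0) / (s/sqrt(n))
xbar - mu0 = 54.62 - 113.92 = -59.3
sqrt(47) ≈ 6.85565460
s/sqrt(n) = 14.07 / 6.85565460 ≈ 2.05232043
t = -59.3 / 2.05232043 ≈ -28.894124

-28.8941


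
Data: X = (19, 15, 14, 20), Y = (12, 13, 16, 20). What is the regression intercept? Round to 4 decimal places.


a = ybar - b*xbar, where b = sum((xi-xbar)(yi-ybar)) / sum((xi-xbar)^2)
n = 4, xbar = 68/4 = 17, ybar = 61/4 = 15.25
Sxy = sum((xi-xbar)(yi-ybar)) = 10
Sxx = sum((xi-xbar)^2) = 26
b = Sxy / Sxx = 5/13 ≈ 0.384615
a = 15.25 - 0.384615 * 17 = 453/52 ≈ 8.711538

8.7115


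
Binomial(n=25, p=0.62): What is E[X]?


E[X] = n*p = 25 * 0.62 = 15.5

15.5


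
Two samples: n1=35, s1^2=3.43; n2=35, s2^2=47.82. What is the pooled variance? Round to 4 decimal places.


sp^2 = ((n1-1)*s1^2 + (n2-1)*s2^2)/(n1+n2-2)
(n1-1)*s1^2 = 34 * 3.43 = 116.62
(n2-1)*s2^2 = 34 * 47.82 = 1625.88
numerator = 116.62 + 1625.88 = 1742.5
n1+n2-2 = 68
sp^2 = 1742.5 / 68 = 25.625

25.6250


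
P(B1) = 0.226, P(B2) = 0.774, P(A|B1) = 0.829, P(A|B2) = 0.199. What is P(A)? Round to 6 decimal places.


P(A) = P(A|B1)*P(B1) + P(A|B2)*P(B2)
P(A|B1)*P(B1) = 0.829 * 0.226 = 0.187354
P(A|B2)*P(B2) = 0.199 * 0.774 = 0.154026
P(A) = 0.187354 + 0.154026 = 0.34138

0.341380


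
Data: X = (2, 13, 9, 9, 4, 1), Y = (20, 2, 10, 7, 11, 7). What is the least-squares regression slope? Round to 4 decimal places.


b = sum((xi-xbar)(yi-ybar)) / sum((xi-xbar)^2)
n = 6, xbar = 38/6 = 19/3 ≈ 6.333333, ybar = 57/6 = 9.5
Sxy = sum((xi-xbar)(yi-ybar)) = -91
Sxx = sum((xi-xbar)^2) = 334/3 ≈ 111.333333
b = Sxy / Sxx = -273/334 ≈ -0.817365

-0.8174


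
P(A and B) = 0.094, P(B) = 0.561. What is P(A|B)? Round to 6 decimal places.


P(A|B) = P(A and B) / P(B) = 0.094 / 0.561 = 94/561 ≈ 0.16755793

0.167558


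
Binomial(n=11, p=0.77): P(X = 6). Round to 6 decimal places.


P = C(n,k) * p^k * (1-p)^(n-k)
C(11,6) = 462
p^k = 0.77^6 ≈ 0.2084224
(1-p)^(n-k) = 0.23^5 = 0.0006436343
P = 462 * 0.2084224 * 0.0006436343 ≈ 0.061976

0.061976


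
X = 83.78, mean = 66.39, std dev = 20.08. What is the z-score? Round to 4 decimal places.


z = (X - mu) / sigma
X - mu = 83.78 - 66.39 = 17.39
z = 17.39 / 20.08 = 1739/2008 ≈ 0.866036

0.8660


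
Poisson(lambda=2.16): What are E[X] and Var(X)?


E[X] = Var(X) = lambda = 2.16

2.16, 2.16


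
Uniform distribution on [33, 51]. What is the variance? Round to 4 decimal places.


Var = (b-a)^2 / 12
(b-a)^2 = (51 - 33)^2 = 324
Var = 324/12 = 27

27.0000


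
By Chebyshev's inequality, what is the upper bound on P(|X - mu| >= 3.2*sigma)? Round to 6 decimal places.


P <= 1/k^2
k^2 = 3.2^2 = 10.24
1/k^2 = 1 / 10.24 = 0.09765625

0.097656


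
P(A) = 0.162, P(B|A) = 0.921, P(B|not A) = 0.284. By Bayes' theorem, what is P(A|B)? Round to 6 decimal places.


P(A|B) = P(B|A)*P(A) / P(B), P(B) = P(B|A)*P(A) + P(B|not A)*P(not A)
P(B|A)*P(A) = 0.921 * 0.162 = 0.149202
P(B|not A)*P(not A) = 0.284 * 0.838 = 0.237992
P(B) = 0.149202 + 0.237992 = 0.387194
P(A|B) = 0.149202 / 0.387194 ≈ 0.38534172

0.385342


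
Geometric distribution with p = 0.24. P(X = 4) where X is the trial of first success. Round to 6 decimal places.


P = (1-p)^(k-1) * p
(1-p)^(k-1) = 0.76^3 = 0.438976
P = 0.438976 * 0.24 ≈ 0.1053542

0.105354


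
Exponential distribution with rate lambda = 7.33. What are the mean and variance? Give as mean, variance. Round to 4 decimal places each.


mean = 1/lam, var = 1/lam^2
mean = 1 / 7.33 = 100/733 ≈ 0.136426
lam^2 = 7.33^2 = 53.7289
var = 1 / 53.7289 ≈ 0.018612

0.1364, 0.0186


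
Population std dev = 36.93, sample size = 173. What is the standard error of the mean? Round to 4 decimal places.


SE = sigma / sqrt(n)
sqrt(173) ≈ 13.152946
SE = 36.93 / 13.152946 ≈ 2.807736

2.8077


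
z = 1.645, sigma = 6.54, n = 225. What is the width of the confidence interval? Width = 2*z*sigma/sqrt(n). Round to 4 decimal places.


width = 2*z*sigma/sqrt(n)
2*z*sigma = 2 * 1.645 * 6.54 = 21.5166
sqrt(225) = 15
width = 21.5166 / 15 = 1.43444

1.4344


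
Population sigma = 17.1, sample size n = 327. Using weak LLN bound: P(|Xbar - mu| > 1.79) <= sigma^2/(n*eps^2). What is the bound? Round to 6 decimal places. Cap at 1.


bound = min(1, sigma^2/(n*eps^2))
sigma^2 = 17.1^2 = 292.41
n*eps^2 = 327 * 1.79^2 = 327 * 3.2041 = 1047.7407
sigma^2/(n*eps^2) = 292.41 / 1047.7407 ≈ 0.27908623

0.279086


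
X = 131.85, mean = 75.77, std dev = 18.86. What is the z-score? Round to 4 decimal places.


z = (X - mu) / sigma
X - mu = 131.85 - 75.77 = 56.08
z = 56.08 / 18.86 = 2804/943 ≈ 2.973489

2.9735


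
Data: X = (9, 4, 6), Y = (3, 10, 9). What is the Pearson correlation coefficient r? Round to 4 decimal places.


r = sum((xi-xbar)(yi-ybar)) / sqrt(sum((xi-xbar)^2) * sum((yi-ybar)^2))
n = 3, xbar = 19/3 ≈ 6.333333, ybar = 22/3 ≈ 7.333333
Sxy = sum((xi-xbar)(yi-ybar)) = -55/3 ≈ -18.333333
Sxx = sum((xi-xbar)^2) = 38/3 ≈ 12.666667
Syy = sum((yi-ybar)^2) = 86/3 ≈ 28.666667
sqrt(Sxx*Syy) ≈ 19.055475
r = Sxy / sqrt(Sxx*Syy) = -18.333333 / 19.055475 ≈ -0.962103

-0.9621


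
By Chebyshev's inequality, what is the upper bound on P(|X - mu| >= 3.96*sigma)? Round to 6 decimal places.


P <= 1/k^2
k^2 = 3.96^2 = 15.6816
1/k^2 = 1 / 15.6816 = 625/9801 ≈ 0.06376900

0.063769


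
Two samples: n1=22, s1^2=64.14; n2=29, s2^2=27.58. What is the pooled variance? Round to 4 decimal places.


sp^2 = ((n1-1)*s1^2 + (n2-1)*s2^2)/(n1+n2-2)
(n1-1)*s1^2 = 21 * 64.14 = 1346.94
(n2-1)*s2^2 = 28 * 27.58 = 772.24
numerator = 1346.94 + 772.24 = 2119.18
n1+n2-2 = 49
sp^2 = 2119.18 / 49 = 15137/350 ≈ 43.248571

43.2486


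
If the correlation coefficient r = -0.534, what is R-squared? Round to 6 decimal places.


R^2 = r^2 = (-0.534)^2 = 0.285156

0.285156


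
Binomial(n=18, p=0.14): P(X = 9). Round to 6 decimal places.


P = C(n,k) * p^k * (1-p)^(n-k)
C(18,9) = 48620
p^k = 0.14^9 ≈ 0.00000002066105
(1-p)^(n-k) = 0.86^9 ≈ 0.2573274
P = 48620 * 0.00000002066105 * 0.2573274 ≈ 0.000258

0.000258


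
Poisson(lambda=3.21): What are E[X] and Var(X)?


E[X] = Var(X) = lambda = 3.21

3.21, 3.21


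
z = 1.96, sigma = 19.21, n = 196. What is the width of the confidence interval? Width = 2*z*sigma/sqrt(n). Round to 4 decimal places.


width = 2*z*sigma/sqrt(n)
2*z*sigma = 2 * 1.96 * 19.21 = 75.3032
sqrt(196) = 14
width = 75.3032 / 14 = 5.3788

5.3788


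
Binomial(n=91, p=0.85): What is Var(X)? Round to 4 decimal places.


Var = n*p*(1-p) = 91 * 0.85 * 0.15 = 11.6025

11.6025


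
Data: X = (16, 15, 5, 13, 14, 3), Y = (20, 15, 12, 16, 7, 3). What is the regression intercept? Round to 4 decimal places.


a = ybar - b*xbar, where b = sum((xi-xbar)(yi-ybar)) / sum((xi-xbar)^2)
n = 6, xbar = 66/6 = 11, ybar = 73/6 ≈ 12.166667
Sxy = sum((xi-xbar)(yi-ybar)) = 117
Sxx = sum((xi-xbar)^2) = 154
b = Sxy / Sxx = 117/154 ≈ 0.759740
a = 12.166667 - 0.759740 * 11 = 80/21 ≈ 3.809524

3.8095
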